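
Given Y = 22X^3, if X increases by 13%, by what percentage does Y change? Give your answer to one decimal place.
44.3%

For Y = 22X^3:
If X → X(1 + 0.13)
Then Y → Y · (1 + 0.13)^3
     ≈ Y · 1.4429

Percentage change = ((1 + 0.13)^3 − 1) × 100% ≈ 44.3%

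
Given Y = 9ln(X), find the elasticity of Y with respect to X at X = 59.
Elasticity = 1/ln(59) ≈ 0.2452

Elasticity = (dY/dX) · (X/Y)

dY/dX = 9/X
At X = 59: dY/dX = 9/59, Y = 9·ln(59)

Elasticity = (9/59) · (59 / (9·ln(59))) = 1/ln(59) ≈ 0.2452

Interpretation: for a small percentage change in X, the percentage change in Y is approximately 0.25 times as large.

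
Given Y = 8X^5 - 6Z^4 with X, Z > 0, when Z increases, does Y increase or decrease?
Y decreases

Taking the partial derivative:
∂Y/∂Z = -24Z^3

∂Y/∂Z = -24Z^3 < 0 (assuming positive values)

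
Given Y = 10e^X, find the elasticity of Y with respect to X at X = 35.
Elasticity = 35

Elasticity = (dY/dX) · (X/Y)

dY/dX = 10·e^X
At X = 35: dY/dX = 10·e^35, Y = 10·e^35

Elasticity = (10·e^35) · (35 / (10·e^35)) = 35

Interpretation: for a small percentage change in X, the percentage change in Y is approximately 35.00 times as large.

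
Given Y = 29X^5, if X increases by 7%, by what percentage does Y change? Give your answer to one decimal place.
40.3%

For Y = 29X^5:
If X → X(1 + 0.07)
Then Y → Y · (1 + 0.07)^5
     ≈ Y · 1.4026

Percentage change = ((1 + 0.07)^5 − 1) × 100% ≈ 40.3%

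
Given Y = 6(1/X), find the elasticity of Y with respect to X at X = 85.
Elasticity = -1

Elasticity = (dY/dX) · (X/Y)

dY/dX = -6/X²
At X = 85: dY/dX = -6/7225, Y = 6/85

Elasticity = (-6/7225) · (85 / (6/85)) = -1

Interpretation: for a small percentage change in X, the percentage change in Y is approximately -1.00 times as large.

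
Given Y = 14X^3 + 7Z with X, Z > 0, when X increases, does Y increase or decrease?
Y increases

Taking the partial derivative:
∂Y/∂X = 42X^2

∂Y/∂X = 42X^2 > 0 (assuming positive values)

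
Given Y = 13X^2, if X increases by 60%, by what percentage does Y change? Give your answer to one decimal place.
156.0%

For Y = 13X^2:
If X → X(1 + 0.6)
Then Y → Y · (1 + 0.6)^2
     = Y · 2.5600

Percentage change = ((1 + 0.6)^2 − 1) × 100% = 156.0%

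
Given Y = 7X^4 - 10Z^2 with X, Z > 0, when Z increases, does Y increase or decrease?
Y decreases

Taking the partial derivative:
∂Y/∂Z = -20Z

∂Y/∂Z = -20Z < 0 (assuming positive values)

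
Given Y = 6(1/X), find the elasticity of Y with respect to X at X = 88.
Elasticity = -1

Elasticity = (dY/dX) · (X/Y)

dY/dX = -6/X²
At X = 88: dY/dX = -3/3872, Y = 3/44

Elasticity = (-3/3872) · (88 / (3/44)) = -1

Interpretation: for a small percentage change in X, the percentage change in Y is approximately -1.00 times as large.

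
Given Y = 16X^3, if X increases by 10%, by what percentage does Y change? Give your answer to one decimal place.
33.1%

For Y = 16X^3:
If X → X(1 + 0.1)
Then Y → Y · (1 + 0.1)^3
     = Y · 1.3310

Percentage change = ((1 + 0.1)^3 − 1) × 100% = 33.1%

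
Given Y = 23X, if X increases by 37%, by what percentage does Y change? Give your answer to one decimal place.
37.0%

For Y = 23X:
If X → X(1 + 0.37)
Then Y → Y · (1 + 0.37)^1
     = Y · 1.3700

Percentage change = ((1 + 0.37)^1 − 1) × 100% = 37.0%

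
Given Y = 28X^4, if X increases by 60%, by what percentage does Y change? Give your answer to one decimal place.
555.4%

For Y = 28X^4:
If X → X(1 + 0.6)
Then Y → Y · (1 + 0.6)^4
     = Y · 6.5536

Percentage change = ((1 + 0.6)^4 − 1) × 100% ≈ 555.4%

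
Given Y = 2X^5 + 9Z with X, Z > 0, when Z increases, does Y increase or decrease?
Y increases

Taking the partial derivative:
∂Y/∂Z = 9

∂Y/∂Z = 9 > 0 (assuming positive values)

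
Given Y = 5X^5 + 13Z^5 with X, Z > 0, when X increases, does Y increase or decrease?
Y increases

Taking the partial derivative:
∂Y/∂X = 25X^4

∂Y/∂X = 25X^4 > 0 (assuming positive values)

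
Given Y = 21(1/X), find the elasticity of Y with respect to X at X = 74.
Elasticity = -1

Elasticity = (dY/dX) · (X/Y)

dY/dX = -21/X²
At X = 74: dY/dX = -21/5476, Y = 21/74

Elasticity = (-21/5476) · (74 / (21/74)) = -1

Interpretation: for a small percentage change in X, the percentage change in Y is approximately -1.00 times as large.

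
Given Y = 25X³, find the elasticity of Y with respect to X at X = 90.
Elasticity = 3

Elasticity = (dY/dX) · (X/Y)

dY/dX = 75·X²
At X = 90: dY/dX = 607500, Y = 18225000

Elasticity = 607500 · (90 / 18225000) = 3

Interpretation: for a small percentage change in X, the percentage change in Y is approximately 3.00 times as large.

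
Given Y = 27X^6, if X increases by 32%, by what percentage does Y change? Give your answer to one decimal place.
429.0%

For Y = 27X^6:
If X → X(1 + 0.32)
Then Y → Y · (1 + 0.32)^6
     ≈ Y · 5.2899

Percentage change = ((1 + 0.32)^6 − 1) × 100% ≈ 429.0%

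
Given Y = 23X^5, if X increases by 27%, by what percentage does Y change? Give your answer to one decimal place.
230.4%

For Y = 23X^5:
If X → X(1 + 0.27)
Then Y → Y · (1 + 0.27)^5
     ≈ Y · 3.3038

Percentage change = ((1 + 0.27)^5 − 1) × 100% ≈ 230.4%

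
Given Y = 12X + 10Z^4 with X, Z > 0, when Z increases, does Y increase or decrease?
Y increases

Taking the partial derivative:
∂Y/∂Z = 40Z^3

∂Y/∂Z = 40Z^3 > 0 (assuming positive values)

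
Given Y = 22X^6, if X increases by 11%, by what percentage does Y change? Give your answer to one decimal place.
87.0%

For Y = 22X^6:
If X → X(1 + 0.11)
Then Y → Y · (1 + 0.11)^6
     ≈ Y · 1.8704

Percentage change = ((1 + 0.11)^6 − 1) × 100% ≈ 87.0%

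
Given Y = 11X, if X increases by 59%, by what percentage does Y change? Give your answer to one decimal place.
59.0%

For Y = 11X:
If X → X(1 + 0.59)
Then Y → Y · (1 + 0.59)^1
     = Y · 1.5900

Percentage change = ((1 + 0.59)^1 − 1) × 100% = 59.0%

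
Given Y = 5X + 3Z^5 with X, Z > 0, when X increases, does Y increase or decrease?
Y increases

Taking the partial derivative:
∂Y/∂X = 5

∂Y/∂X = 5 > 0 (assuming positive values)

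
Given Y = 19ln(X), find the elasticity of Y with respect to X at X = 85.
Elasticity = 1/ln(85) ≈ 0.2251

Elasticity = (dY/dX) · (X/Y)

dY/dX = 19/X
At X = 85: dY/dX = 19/85, Y = 19·ln(85)

Elasticity = (19/85) · (85 / (19·ln(85))) = 1/ln(85) ≈ 0.2251

Interpretation: for a small percentage change in X, the percentage change in Y is approximately 0.23 times as large.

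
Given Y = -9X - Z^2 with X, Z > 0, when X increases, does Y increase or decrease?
Y decreases

Taking the partial derivative:
∂Y/∂X = -9

∂Y/∂X = -9 < 0 (assuming positive values)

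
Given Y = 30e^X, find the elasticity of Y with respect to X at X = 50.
Elasticity = 50

Elasticity = (dY/dX) · (X/Y)

dY/dX = 30·e^X
At X = 50: dY/dX = 30·e^50, Y = 30·e^50

Elasticity = (30·e^50) · (50 / (30·e^50)) = 50

Interpretation: for a small percentage change in X, the percentage change in Y is approximately 50.00 times as large.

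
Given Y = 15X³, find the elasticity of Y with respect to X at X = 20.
Elasticity = 3

Elasticity = (dY/dX) · (X/Y)

dY/dX = 45·X²
At X = 20: dY/dX = 18000, Y = 120000

Elasticity = 18000 · (20 / 120000) = 3

Interpretation: for a small percentage change in X, the percentage change in Y is approximately 3.00 times as large.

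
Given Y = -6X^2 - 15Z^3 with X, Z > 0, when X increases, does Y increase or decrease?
Y decreases

Taking the partial derivative:
∂Y/∂X = -12X

∂Y/∂X = -12X < 0 (assuming positive values)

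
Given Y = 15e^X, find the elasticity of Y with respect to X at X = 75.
Elasticity = 75

Elasticity = (dY/dX) · (X/Y)

dY/dX = 15·e^X
At X = 75: dY/dX = 15·e^75, Y = 15·e^75

Elasticity = (15·e^75) · (75 / (15·e^75)) = 75

Interpretation: for a small percentage change in X, the percentage change in Y is approximately 75.00 times as large.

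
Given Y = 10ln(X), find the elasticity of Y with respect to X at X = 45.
Elasticity = 1/ln(45) ≈ 0.2627

Elasticity = (dY/dX) · (X/Y)

dY/dX = 10/X
At X = 45: dY/dX = 2/9, Y = 10·ln(45)

Elasticity = (2/9) · (45 / (10·ln(45))) = 1/ln(45) ≈ 0.2627

Interpretation: for a small percentage change in X, the percentage change in Y is approximately 0.26 times as large.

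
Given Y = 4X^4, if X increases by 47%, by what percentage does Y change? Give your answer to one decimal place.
366.9%

For Y = 4X^4:
If X → X(1 + 0.47)
Then Y → Y · (1 + 0.47)^4
     ≈ Y · 4.6695

Percentage change = ((1 + 0.47)^4 − 1) × 100% ≈ 366.9%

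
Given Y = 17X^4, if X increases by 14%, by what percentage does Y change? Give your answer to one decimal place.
68.9%

For Y = 17X^4:
If X → X(1 + 0.14)
Then Y → Y · (1 + 0.14)^4
     ≈ Y · 1.6890

Percentage change = ((1 + 0.14)^4 − 1) × 100% ≈ 68.9%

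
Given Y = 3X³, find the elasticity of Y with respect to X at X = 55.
Elasticity = 3

Elasticity = (dY/dX) · (X/Y)

dY/dX = 9·X²
At X = 55: dY/dX = 27225, Y = 499125

Elasticity = 27225 · (55 / 499125) = 3

Interpretation: for a small percentage change in X, the percentage change in Y is approximately 3.00 times as large.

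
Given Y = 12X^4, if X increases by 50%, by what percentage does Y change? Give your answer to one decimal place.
406.3%

For Y = 12X^4:
If X → X(1 + 0.5)
Then Y → Y · (1 + 0.5)^4
     = Y · 5.0625

Percentage change = ((1 + 0.5)^4 − 1) × 100% ≈ 406.3%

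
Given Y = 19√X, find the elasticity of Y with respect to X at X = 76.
Elasticity = 1/2

Elasticity = (dY/dX) · (X/Y)

dY/dX = 19/(2·√X)
At X = 76: dY/dX = √19/4, Y = 38·√19

Elasticity = (√19/4) · (76 / (38·√19)) = 1/2

Interpretation: for a small percentage change in X, the percentage change in Y is approximately 0.50 times as large.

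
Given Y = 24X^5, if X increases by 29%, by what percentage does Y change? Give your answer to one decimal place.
257.2%

For Y = 24X^5:
If X → X(1 + 0.29)
Then Y → Y · (1 + 0.29)^5
     ≈ Y · 3.5723

Percentage change = ((1 + 0.29)^5 − 1) × 100% ≈ 257.2%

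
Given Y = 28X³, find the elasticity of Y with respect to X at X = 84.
Elasticity = 3

Elasticity = (dY/dX) · (X/Y)

dY/dX = 84·X²
At X = 84: dY/dX = 592704, Y = 16595712

Elasticity = 592704 · (84 / 16595712) = 3

Interpretation: for a small percentage change in X, the percentage change in Y is approximately 3.00 times as large.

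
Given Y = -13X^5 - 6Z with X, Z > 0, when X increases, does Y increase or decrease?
Y decreases

Taking the partial derivative:
∂Y/∂X = -65X^4

∂Y/∂X = -65X^4 < 0 (assuming positive values)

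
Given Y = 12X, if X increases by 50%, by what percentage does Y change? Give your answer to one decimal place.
50.0%

For Y = 12X:
If X → X(1 + 0.5)
Then Y → Y · (1 + 0.5)^1
     = Y · 1.5000

Percentage change = ((1 + 0.5)^1 − 1) × 100% = 50.0%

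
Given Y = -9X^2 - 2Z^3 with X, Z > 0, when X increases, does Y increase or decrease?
Y decreases

Taking the partial derivative:
∂Y/∂X = -18X

∂Y/∂X = -18X < 0 (assuming positive values)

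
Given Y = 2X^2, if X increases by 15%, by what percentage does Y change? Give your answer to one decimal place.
32.3%

For Y = 2X^2:
If X → X(1 + 0.15)
Then Y → Y · (1 + 0.15)^2
     = Y · 1.3225

Percentage change = ((1 + 0.15)^2 − 1) × 100% ≈ 32.3%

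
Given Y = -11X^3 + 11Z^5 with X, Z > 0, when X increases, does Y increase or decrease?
Y decreases

Taking the partial derivative:
∂Y/∂X = -33X^2

∂Y/∂X = -33X^2 < 0 (assuming positive values)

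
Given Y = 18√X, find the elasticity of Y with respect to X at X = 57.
Elasticity = 1/2

Elasticity = (dY/dX) · (X/Y)

dY/dX = 9/√X
At X = 57: dY/dX = 3·√57/19, Y = 18·√57

Elasticity = (3·√57/19) · (57 / (18·√57)) = 1/2

Interpretation: for a small percentage change in X, the percentage change in Y is approximately 0.50 times as large.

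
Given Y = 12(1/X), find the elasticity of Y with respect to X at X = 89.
Elasticity = -1

Elasticity = (dY/dX) · (X/Y)

dY/dX = -12/X²
At X = 89: dY/dX = -12/7921, Y = 12/89

Elasticity = (-12/7921) · (89 / (12/89)) = -1

Interpretation: for a small percentage change in X, the percentage change in Y is approximately -1.00 times as large.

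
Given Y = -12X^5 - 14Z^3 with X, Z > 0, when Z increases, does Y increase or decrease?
Y decreases

Taking the partial derivative:
∂Y/∂Z = -42Z^2

∂Y/∂Z = -42Z^2 < 0 (assuming positive values)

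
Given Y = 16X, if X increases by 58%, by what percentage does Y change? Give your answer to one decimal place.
58.0%

For Y = 16X:
If X → X(1 + 0.58)
Then Y → Y · (1 + 0.58)^1
     = Y · 1.5800

Percentage change = ((1 + 0.58)^1 − 1) × 100% = 58.0%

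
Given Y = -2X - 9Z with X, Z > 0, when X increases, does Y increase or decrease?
Y decreases

Taking the partial derivative:
∂Y/∂X = -2

∂Y/∂X = -2 < 0 (assuming positive values)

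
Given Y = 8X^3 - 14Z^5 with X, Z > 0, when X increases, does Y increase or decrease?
Y increases

Taking the partial derivative:
∂Y/∂X = 24X^2

∂Y/∂X = 24X^2 > 0 (assuming positive values)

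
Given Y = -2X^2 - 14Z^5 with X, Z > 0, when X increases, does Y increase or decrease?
Y decreases

Taking the partial derivative:
∂Y/∂X = -4X

∂Y/∂X = -4X < 0 (assuming positive values)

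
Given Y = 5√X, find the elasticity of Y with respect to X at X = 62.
Elasticity = 1/2

Elasticity = (dY/dX) · (X/Y)

dY/dX = 5/(2·√X)
At X = 62: dY/dX = 5·√62/124, Y = 5·√62

Elasticity = (5·√62/124) · (62 / (5·√62)) = 1/2

Interpretation: for a small percentage change in X, the percentage change in Y is approximately 0.50 times as large.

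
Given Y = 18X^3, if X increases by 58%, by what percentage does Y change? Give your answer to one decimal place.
294.4%

For Y = 18X^3:
If X → X(1 + 0.58)
Then Y → Y · (1 + 0.58)^3
     ≈ Y · 3.9443

Percentage change = ((1 + 0.58)^3 − 1) × 100% ≈ 294.4%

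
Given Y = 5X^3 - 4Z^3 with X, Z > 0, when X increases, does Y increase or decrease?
Y increases

Taking the partial derivative:
∂Y/∂X = 15X^2

∂Y/∂X = 15X^2 > 0 (assuming positive values)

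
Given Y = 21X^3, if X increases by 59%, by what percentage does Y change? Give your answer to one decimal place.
302.0%

For Y = 21X^3:
If X → X(1 + 0.59)
Then Y → Y · (1 + 0.59)^3
     ≈ Y · 4.0197

Percentage change = ((1 + 0.59)^3 − 1) × 100% ≈ 302.0%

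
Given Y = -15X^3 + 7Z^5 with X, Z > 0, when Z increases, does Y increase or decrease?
Y increases

Taking the partial derivative:
∂Y/∂Z = 35Z^4

∂Y/∂Z = 35Z^4 > 0 (assuming positive values)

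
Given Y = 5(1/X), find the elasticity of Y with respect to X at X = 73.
Elasticity = -1

Elasticity = (dY/dX) · (X/Y)

dY/dX = -5/X²
At X = 73: dY/dX = -5/5329, Y = 5/73

Elasticity = (-5/5329) · (73 / (5/73)) = -1

Interpretation: for a small percentage change in X, the percentage change in Y is approximately -1.00 times as large.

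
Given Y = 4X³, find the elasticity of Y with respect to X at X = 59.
Elasticity = 3

Elasticity = (dY/dX) · (X/Y)

dY/dX = 12·X²
At X = 59: dY/dX = 41772, Y = 821516

Elasticity = 41772 · (59 / 821516) = 3

Interpretation: for a small percentage change in X, the percentage change in Y is approximately 3.00 times as large.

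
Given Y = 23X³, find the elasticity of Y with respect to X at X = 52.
Elasticity = 3

Elasticity = (dY/dX) · (X/Y)

dY/dX = 69·X²
At X = 52: dY/dX = 186576, Y = 3233984

Elasticity = 186576 · (52 / 3233984) = 3

Interpretation: for a small percentage change in X, the percentage change in Y is approximately 3.00 times as large.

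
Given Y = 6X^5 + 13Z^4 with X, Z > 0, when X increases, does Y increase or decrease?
Y increases

Taking the partial derivative:
∂Y/∂X = 30X^4

∂Y/∂X = 30X^4 > 0 (assuming positive values)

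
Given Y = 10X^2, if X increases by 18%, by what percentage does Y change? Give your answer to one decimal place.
39.2%

For Y = 10X^2:
If X → X(1 + 0.18)
Then Y → Y · (1 + 0.18)^2
     = Y · 1.3924

Percentage change = ((1 + 0.18)^2 − 1) × 100% ≈ 39.2%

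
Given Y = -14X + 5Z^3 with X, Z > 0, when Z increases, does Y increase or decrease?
Y increases

Taking the partial derivative:
∂Y/∂Z = 15Z^2

∂Y/∂Z = 15Z^2 > 0 (assuming positive values)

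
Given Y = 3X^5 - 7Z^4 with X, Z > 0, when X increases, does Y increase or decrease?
Y increases

Taking the partial derivative:
∂Y/∂X = 15X^4

∂Y/∂X = 15X^4 > 0 (assuming positive values)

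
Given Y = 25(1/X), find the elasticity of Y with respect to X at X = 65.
Elasticity = -1

Elasticity = (dY/dX) · (X/Y)

dY/dX = -25/X²
At X = 65: dY/dX = -1/169, Y = 5/13

Elasticity = (-1/169) · (65 / (5/13)) = -1

Interpretation: for a small percentage change in X, the percentage change in Y is approximately -1.00 times as large.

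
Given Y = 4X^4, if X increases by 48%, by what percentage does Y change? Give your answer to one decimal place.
379.8%

For Y = 4X^4:
If X → X(1 + 0.48)
Then Y → Y · (1 + 0.48)^4
     ≈ Y · 4.7979

Percentage change = ((1 + 0.48)^4 − 1) × 100% ≈ 379.8%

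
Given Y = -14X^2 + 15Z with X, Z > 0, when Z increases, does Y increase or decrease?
Y increases

Taking the partial derivative:
∂Y/∂Z = 15

∂Y/∂Z = 15 > 0 (assuming positive values)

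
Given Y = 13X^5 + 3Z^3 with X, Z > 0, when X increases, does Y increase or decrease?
Y increases

Taking the partial derivative:
∂Y/∂X = 65X^4

∂Y/∂X = 65X^4 > 0 (assuming positive values)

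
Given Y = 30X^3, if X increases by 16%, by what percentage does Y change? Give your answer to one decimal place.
56.1%

For Y = 30X^3:
If X → X(1 + 0.16)
Then Y → Y · (1 + 0.16)^3
     ≈ Y · 1.5609

Percentage change = ((1 + 0.16)^3 − 1) × 100% ≈ 56.1%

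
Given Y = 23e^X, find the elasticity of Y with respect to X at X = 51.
Elasticity = 51

Elasticity = (dY/dX) · (X/Y)

dY/dX = 23·e^X
At X = 51: dY/dX = 23·e^51, Y = 23·e^51

Elasticity = (23·e^51) · (51 / (23·e^51)) = 51

Interpretation: for a small percentage change in X, the percentage change in Y is approximately 51.00 times as large.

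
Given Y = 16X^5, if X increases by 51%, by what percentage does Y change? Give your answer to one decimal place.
685.0%

For Y = 16X^5:
If X → X(1 + 0.51)
Then Y → Y · (1 + 0.51)^5
     ≈ Y · 7.8503

Percentage change = ((1 + 0.51)^5 − 1) × 100% ≈ 685.0%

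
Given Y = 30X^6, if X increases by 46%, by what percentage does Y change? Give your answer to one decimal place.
868.5%

For Y = 30X^6:
If X → X(1 + 0.46)
Then Y → Y · (1 + 0.46)^6
     ≈ Y · 9.6854

Percentage change = ((1 + 0.46)^6 − 1) × 100% ≈ 868.5%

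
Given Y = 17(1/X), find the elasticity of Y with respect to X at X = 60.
Elasticity = -1

Elasticity = (dY/dX) · (X/Y)

dY/dX = -17/X²
At X = 60: dY/dX = -17/3600, Y = 17/60

Elasticity = (-17/3600) · (60 / (17/60)) = -1

Interpretation: for a small percentage change in X, the percentage change in Y is approximately -1.00 times as large.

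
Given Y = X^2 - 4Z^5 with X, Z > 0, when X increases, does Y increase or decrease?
Y increases

Taking the partial derivative:
∂Y/∂X = 2X

∂Y/∂X = 2X > 0 (assuming positive values)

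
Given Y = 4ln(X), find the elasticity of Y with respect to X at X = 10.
Elasticity = 1/ln(10) ≈ 0.4343

Elasticity = (dY/dX) · (X/Y)

dY/dX = 4/X
At X = 10: dY/dX = 2/5, Y = 4·ln(10)

Elasticity = (2/5) · (10 / (4·ln(10))) = 1/ln(10) ≈ 0.4343

Interpretation: for a small percentage change in X, the percentage change in Y is approximately 0.43 times as large.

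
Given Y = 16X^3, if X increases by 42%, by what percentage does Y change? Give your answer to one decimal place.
186.3%

For Y = 16X^3:
If X → X(1 + 0.42)
Then Y → Y · (1 + 0.42)^3
     ≈ Y · 2.8633

Percentage change = ((1 + 0.42)^3 − 1) × 100% ≈ 186.3%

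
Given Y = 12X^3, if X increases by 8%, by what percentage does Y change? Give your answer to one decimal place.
26.0%

For Y = 12X^3:
If X → X(1 + 0.08)
Then Y → Y · (1 + 0.08)^3
     ≈ Y · 1.2597

Percentage change = ((1 + 0.08)^3 − 1) × 100% ≈ 26.0%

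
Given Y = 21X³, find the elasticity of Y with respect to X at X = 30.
Elasticity = 3

Elasticity = (dY/dX) · (X/Y)

dY/dX = 63·X²
At X = 30: dY/dX = 56700, Y = 567000

Elasticity = 56700 · (30 / 567000) = 3

Interpretation: for a small percentage change in X, the percentage change in Y is approximately 3.00 times as large.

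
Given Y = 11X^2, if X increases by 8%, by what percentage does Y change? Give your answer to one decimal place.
16.6%

For Y = 11X^2:
If X → X(1 + 0.08)
Then Y → Y · (1 + 0.08)^2
     = Y · 1.1664

Percentage change = ((1 + 0.08)^2 − 1) × 100% ≈ 16.6%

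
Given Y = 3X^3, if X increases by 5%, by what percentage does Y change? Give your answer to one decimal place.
15.8%

For Y = 3X^3:
If X → X(1 + 0.05)
Then Y → Y · (1 + 0.05)^3
     ≈ Y · 1.1576

Percentage change = ((1 + 0.05)^3 − 1) × 100% ≈ 15.8%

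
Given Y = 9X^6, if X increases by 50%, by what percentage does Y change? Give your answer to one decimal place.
1039.1%

For Y = 9X^6:
If X → X(1 + 0.5)
Then Y → Y · (1 + 0.5)^6
     ≈ Y · 11.3906

Percentage change = ((1 + 0.5)^6 − 1) × 100% ≈ 1039.1%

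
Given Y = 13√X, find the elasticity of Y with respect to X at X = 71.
Elasticity = 1/2

Elasticity = (dY/dX) · (X/Y)

dY/dX = 13/(2·√X)
At X = 71: dY/dX = 13·√71/142, Y = 13·√71

Elasticity = (13·√71/142) · (71 / (13·√71)) = 1/2

Interpretation: for a small percentage change in X, the percentage change in Y is approximately 0.50 times as large.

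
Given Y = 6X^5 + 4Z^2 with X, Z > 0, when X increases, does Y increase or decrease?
Y increases

Taking the partial derivative:
∂Y/∂X = 30X^4

∂Y/∂X = 30X^4 > 0 (assuming positive values)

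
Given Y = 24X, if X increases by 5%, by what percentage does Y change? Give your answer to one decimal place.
5.0%

For Y = 24X:
If X → X(1 + 0.05)
Then Y → Y · (1 + 0.05)^1
     = Y · 1.0500

Percentage change = ((1 + 0.05)^1 − 1) × 100% = 5.0%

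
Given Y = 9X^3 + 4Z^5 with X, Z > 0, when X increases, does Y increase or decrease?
Y increases

Taking the partial derivative:
∂Y/∂X = 27X^2

∂Y/∂X = 27X^2 > 0 (assuming positive values)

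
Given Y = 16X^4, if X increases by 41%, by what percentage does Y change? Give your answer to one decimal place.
295.3%

For Y = 16X^4:
If X → X(1 + 0.41)
Then Y → Y · (1 + 0.41)^4
     ≈ Y · 3.9525

Percentage change = ((1 + 0.41)^4 − 1) × 100% ≈ 295.3%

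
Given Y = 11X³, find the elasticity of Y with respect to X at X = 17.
Elasticity = 3

Elasticity = (dY/dX) · (X/Y)

dY/dX = 33·X²
At X = 17: dY/dX = 9537, Y = 54043

Elasticity = 9537 · (17 / 54043) = 3

Interpretation: for a small percentage change in X, the percentage change in Y is approximately 3.00 times as large.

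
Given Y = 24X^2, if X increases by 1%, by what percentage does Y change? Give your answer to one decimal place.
2.0%

For Y = 24X^2:
If X → X(1 + 0.01)
Then Y → Y · (1 + 0.01)^2
     = Y · 1.0201

Percentage change = ((1 + 0.01)^2 − 1) × 100% ≈ 2.0%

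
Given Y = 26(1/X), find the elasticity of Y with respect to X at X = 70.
Elasticity = -1

Elasticity = (dY/dX) · (X/Y)

dY/dX = -26/X²
At X = 70: dY/dX = -13/2450, Y = 13/35

Elasticity = (-13/2450) · (70 / (13/35)) = -1

Interpretation: for a small percentage change in X, the percentage change in Y is approximately -1.00 times as large.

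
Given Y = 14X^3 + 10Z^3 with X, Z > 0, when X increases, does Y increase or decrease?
Y increases

Taking the partial derivative:
∂Y/∂X = 42X^2

∂Y/∂X = 42X^2 > 0 (assuming positive values)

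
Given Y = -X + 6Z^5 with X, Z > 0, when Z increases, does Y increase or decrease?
Y increases

Taking the partial derivative:
∂Y/∂Z = 30Z^4

∂Y/∂Z = 30Z^4 > 0 (assuming positive values)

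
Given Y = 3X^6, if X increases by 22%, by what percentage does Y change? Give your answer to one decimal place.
229.7%

For Y = 3X^6:
If X → X(1 + 0.22)
Then Y → Y · (1 + 0.22)^6
     ≈ Y · 3.2973

Percentage change = ((1 + 0.22)^6 − 1) × 100% ≈ 229.7%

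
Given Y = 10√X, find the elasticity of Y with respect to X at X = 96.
Elasticity = 1/2

Elasticity = (dY/dX) · (X/Y)

dY/dX = 5/√X
At X = 96: dY/dX = 5·√6/24, Y = 40·√6

Elasticity = (5·√6/24) · (96 / (40·√6)) = 1/2

Interpretation: for a small percentage change in X, the percentage change in Y is approximately 0.50 times as large.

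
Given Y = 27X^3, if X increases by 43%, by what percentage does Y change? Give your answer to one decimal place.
192.4%

For Y = 27X^3:
If X → X(1 + 0.43)
Then Y → Y · (1 + 0.43)^3
     ≈ Y · 2.9242

Percentage change = ((1 + 0.43)^3 − 1) × 100% ≈ 192.4%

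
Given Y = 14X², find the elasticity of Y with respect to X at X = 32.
Elasticity = 2

Elasticity = (dY/dX) · (X/Y)

dY/dX = 28·X
At X = 32: dY/dX = 896, Y = 14336

Elasticity = 896 · (32 / 14336) = 2

Interpretation: for a small percentage change in X, the percentage change in Y is approximately 2.00 times as large.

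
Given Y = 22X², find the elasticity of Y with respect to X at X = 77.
Elasticity = 2

Elasticity = (dY/dX) · (X/Y)

dY/dX = 44·X
At X = 77: dY/dX = 3388, Y = 130438

Elasticity = 3388 · (77 / 130438) = 2

Interpretation: for a small percentage change in X, the percentage change in Y is approximately 2.00 times as large.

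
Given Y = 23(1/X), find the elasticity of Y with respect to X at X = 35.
Elasticity = -1

Elasticity = (dY/dX) · (X/Y)

dY/dX = -23/X²
At X = 35: dY/dX = -23/1225, Y = 23/35

Elasticity = (-23/1225) · (35 / (23/35)) = -1

Interpretation: for a small percentage change in X, the percentage change in Y is approximately -1.00 times as large.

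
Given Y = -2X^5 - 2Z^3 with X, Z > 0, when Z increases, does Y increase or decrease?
Y decreases

Taking the partial derivative:
∂Y/∂Z = -6Z^2

∂Y/∂Z = -6Z^2 < 0 (assuming positive values)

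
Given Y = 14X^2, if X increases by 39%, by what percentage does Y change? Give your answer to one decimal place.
93.2%

For Y = 14X^2:
If X → X(1 + 0.39)
Then Y → Y · (1 + 0.39)^2
     = Y · 1.9321

Percentage change = ((1 + 0.39)^2 − 1) × 100% ≈ 93.2%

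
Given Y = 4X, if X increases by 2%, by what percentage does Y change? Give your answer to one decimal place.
2.0%

For Y = 4X:
If X → X(1 + 0.02)
Then Y → Y · (1 + 0.02)^1
     = Y · 1.0200

Percentage change = ((1 + 0.02)^1 − 1) × 100% = 2.0%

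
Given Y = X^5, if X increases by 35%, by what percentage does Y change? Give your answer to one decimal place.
348.4%

For Y = X^5:
If X → X(1 + 0.35)
Then Y → Y · (1 + 0.35)^5
     ≈ Y · 4.4840

Percentage change = ((1 + 0.35)^5 − 1) × 100% ≈ 348.4%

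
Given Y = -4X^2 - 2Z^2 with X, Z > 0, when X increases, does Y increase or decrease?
Y decreases

Taking the partial derivative:
∂Y/∂X = -8X

∂Y/∂X = -8X < 0 (assuming positive values)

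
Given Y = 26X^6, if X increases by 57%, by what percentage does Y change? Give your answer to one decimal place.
1397.6%

For Y = 26X^6:
If X → X(1 + 0.57)
Then Y → Y · (1 + 0.57)^6
     ≈ Y · 14.9761

Percentage change = ((1 + 0.57)^6 − 1) × 100% ≈ 1397.6%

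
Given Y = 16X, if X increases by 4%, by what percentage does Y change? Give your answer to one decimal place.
4.0%

For Y = 16X:
If X → X(1 + 0.04)
Then Y → Y · (1 + 0.04)^1
     = Y · 1.0400

Percentage change = ((1 + 0.04)^1 − 1) × 100% = 4.0%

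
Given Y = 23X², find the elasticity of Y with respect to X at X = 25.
Elasticity = 2

Elasticity = (dY/dX) · (X/Y)

dY/dX = 46·X
At X = 25: dY/dX = 1150, Y = 14375

Elasticity = 1150 · (25 / 14375) = 2

Interpretation: for a small percentage change in X, the percentage change in Y is approximately 2.00 times as large.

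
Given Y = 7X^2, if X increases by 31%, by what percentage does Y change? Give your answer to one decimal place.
71.6%

For Y = 7X^2:
If X → X(1 + 0.31)
Then Y → Y · (1 + 0.31)^2
     = Y · 1.7161

Percentage change = ((1 + 0.31)^2 − 1) × 100% ≈ 71.6%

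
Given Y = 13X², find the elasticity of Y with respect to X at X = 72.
Elasticity = 2

Elasticity = (dY/dX) · (X/Y)

dY/dX = 26·X
At X = 72: dY/dX = 1872, Y = 67392

Elasticity = 1872 · (72 / 67392) = 2

Interpretation: for a small percentage change in X, the percentage change in Y is approximately 2.00 times as large.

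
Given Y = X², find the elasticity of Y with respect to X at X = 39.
Elasticity = 2

Elasticity = (dY/dX) · (X/Y)

dY/dX = 2·X
At X = 39: dY/dX = 78, Y = 1521

Elasticity = 78 · (39 / 1521) = 2

Interpretation: for a small percentage change in X, the percentage change in Y is approximately 2.00 times as large.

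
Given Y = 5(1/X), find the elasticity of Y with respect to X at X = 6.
Elasticity = -1

Elasticity = (dY/dX) · (X/Y)

dY/dX = -5/X²
At X = 6: dY/dX = -5/36, Y = 5/6

Elasticity = (-5/36) · (6 / (5/6)) = -1

Interpretation: for a small percentage change in X, the percentage change in Y is approximately -1.00 times as large.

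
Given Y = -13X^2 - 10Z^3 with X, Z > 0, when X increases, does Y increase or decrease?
Y decreases

Taking the partial derivative:
∂Y/∂X = -26X

∂Y/∂X = -26X < 0 (assuming positive values)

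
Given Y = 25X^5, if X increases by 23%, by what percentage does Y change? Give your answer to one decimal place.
181.5%

For Y = 25X^5:
If X → X(1 + 0.23)
Then Y → Y · (1 + 0.23)^5
     ≈ Y · 2.8153

Percentage change = ((1 + 0.23)^5 − 1) × 100% ≈ 181.5%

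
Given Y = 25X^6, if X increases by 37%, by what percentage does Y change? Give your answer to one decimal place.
561.2%

For Y = 25X^6:
If X → X(1 + 0.37)
Then Y → Y · (1 + 0.37)^6
     ≈ Y · 6.6119

Percentage change = ((1 + 0.37)^6 − 1) × 100% ≈ 561.2%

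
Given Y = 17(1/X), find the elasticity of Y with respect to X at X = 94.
Elasticity = -1

Elasticity = (dY/dX) · (X/Y)

dY/dX = -17/X²
At X = 94: dY/dX = -17/8836, Y = 17/94

Elasticity = (-17/8836) · (94 / (17/94)) = -1

Interpretation: for a small percentage change in X, the percentage change in Y is approximately -1.00 times as large.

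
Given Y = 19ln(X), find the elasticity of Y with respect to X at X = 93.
Elasticity = 1/ln(93) ≈ 0.2206

Elasticity = (dY/dX) · (X/Y)

dY/dX = 19/X
At X = 93: dY/dX = 19/93, Y = 19·ln(93)

Elasticity = (19/93) · (93 / (19·ln(93))) = 1/ln(93) ≈ 0.2206

Interpretation: for a small percentage change in X, the percentage change in Y is approximately 0.22 times as large.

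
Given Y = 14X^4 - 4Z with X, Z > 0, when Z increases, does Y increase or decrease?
Y decreases

Taking the partial derivative:
∂Y/∂Z = -4

∂Y/∂Z = -4 < 0 (assuming positive values)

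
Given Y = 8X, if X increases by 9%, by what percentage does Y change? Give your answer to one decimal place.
9.0%

For Y = 8X:
If X → X(1 + 0.09)
Then Y → Y · (1 + 0.09)^1
     = Y · 1.0900

Percentage change = ((1 + 0.09)^1 − 1) × 100% = 9.0%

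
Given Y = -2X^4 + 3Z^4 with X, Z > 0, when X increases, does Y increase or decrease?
Y decreases

Taking the partial derivative:
∂Y/∂X = -8X^3

∂Y/∂X = -8X^3 < 0 (assuming positive values)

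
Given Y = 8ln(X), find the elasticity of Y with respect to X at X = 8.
Elasticity = 1/ln(8) ≈ 0.4809

Elasticity = (dY/dX) · (X/Y)

dY/dX = 8/X
At X = 8: dY/dX = 1, Y = 8·ln(8)

Elasticity = 1 · (8 / (8·ln(8))) = 1/ln(8) ≈ 0.4809

Interpretation: for a small percentage change in X, the percentage change in Y is approximately 0.48 times as large.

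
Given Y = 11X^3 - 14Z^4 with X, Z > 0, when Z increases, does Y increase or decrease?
Y decreases

Taking the partial derivative:
∂Y/∂Z = -56Z^3

∂Y/∂Z = -56Z^3 < 0 (assuming positive values)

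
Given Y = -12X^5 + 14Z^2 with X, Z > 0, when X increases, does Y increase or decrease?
Y decreases

Taking the partial derivative:
∂Y/∂X = -60X^4

∂Y/∂X = -60X^4 < 0 (assuming positive values)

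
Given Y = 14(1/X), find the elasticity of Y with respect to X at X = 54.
Elasticity = -1

Elasticity = (dY/dX) · (X/Y)

dY/dX = -14/X²
At X = 54: dY/dX = -7/1458, Y = 7/27

Elasticity = (-7/1458) · (54 / (7/27)) = -1

Interpretation: for a small percentage change in X, the percentage change in Y is approximately -1.00 times as large.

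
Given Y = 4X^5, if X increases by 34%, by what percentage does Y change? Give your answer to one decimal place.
332.0%

For Y = 4X^5:
If X → X(1 + 0.34)
Then Y → Y · (1 + 0.34)^5
     ≈ Y · 4.3204

Percentage change = ((1 + 0.34)^5 − 1) × 100% ≈ 332.0%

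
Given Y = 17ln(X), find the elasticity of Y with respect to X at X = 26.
Elasticity = 1/ln(26) ≈ 0.3069

Elasticity = (dY/dX) · (X/Y)

dY/dX = 17/X
At X = 26: dY/dX = 17/26, Y = 17·ln(26)

Elasticity = (17/26) · (26 / (17·ln(26))) = 1/ln(26) ≈ 0.3069

Interpretation: for a small percentage change in X, the percentage change in Y is approximately 0.31 times as large.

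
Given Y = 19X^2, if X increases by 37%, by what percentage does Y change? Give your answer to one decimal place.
87.7%

For Y = 19X^2:
If X → X(1 + 0.37)
Then Y → Y · (1 + 0.37)^2
     = Y · 1.8769

Percentage change = ((1 + 0.37)^2 − 1) × 100% ≈ 87.7%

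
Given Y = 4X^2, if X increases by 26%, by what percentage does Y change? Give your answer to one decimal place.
58.8%

For Y = 4X^2:
If X → X(1 + 0.26)
Then Y → Y · (1 + 0.26)^2
     = Y · 1.5876

Percentage change = ((1 + 0.26)^2 − 1) × 100% ≈ 58.8%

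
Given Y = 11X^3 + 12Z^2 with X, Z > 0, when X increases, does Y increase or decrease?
Y increases

Taking the partial derivative:
∂Y/∂X = 33X^2

∂Y/∂X = 33X^2 > 0 (assuming positive values)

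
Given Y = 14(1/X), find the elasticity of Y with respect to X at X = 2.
Elasticity = -1

Elasticity = (dY/dX) · (X/Y)

dY/dX = -14/X²
At X = 2: dY/dX = -7/2, Y = 7

Elasticity = (-7/2) · (2 / 7) = -1

Interpretation: for a small percentage change in X, the percentage change in Y is approximately -1.00 times as large.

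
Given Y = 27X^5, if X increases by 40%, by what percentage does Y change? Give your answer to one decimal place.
437.8%

For Y = 27X^5:
If X → X(1 + 0.4)
Then Y → Y · (1 + 0.4)^5
     ≈ Y · 5.3782

Percentage change = ((1 + 0.4)^5 − 1) × 100% ≈ 437.8%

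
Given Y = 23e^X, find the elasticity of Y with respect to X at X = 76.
Elasticity = 76

Elasticity = (dY/dX) · (X/Y)

dY/dX = 23·e^X
At X = 76: dY/dX = 23·e^76, Y = 23·e^76

Elasticity = (23·e^76) · (76 / (23·e^76)) = 76

Interpretation: for a small percentage change in X, the percentage change in Y is approximately 76.00 times as large.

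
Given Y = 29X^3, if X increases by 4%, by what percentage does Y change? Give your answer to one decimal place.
12.5%

For Y = 29X^3:
If X → X(1 + 0.04)
Then Y → Y · (1 + 0.04)^3
     ≈ Y · 1.1249

Percentage change = ((1 + 0.04)^3 − 1) × 100% ≈ 12.5%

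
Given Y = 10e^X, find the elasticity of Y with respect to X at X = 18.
Elasticity = 18

Elasticity = (dY/dX) · (X/Y)

dY/dX = 10·e^X
At X = 18: dY/dX = 10·e^18, Y = 10·e^18

Elasticity = (10·e^18) · (18 / (10·e^18)) = 18

Interpretation: for a small percentage change in X, the percentage change in Y is approximately 18.00 times as large.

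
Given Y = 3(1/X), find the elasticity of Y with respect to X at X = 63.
Elasticity = -1

Elasticity = (dY/dX) · (X/Y)

dY/dX = -3/X²
At X = 63: dY/dX = -1/1323, Y = 1/21

Elasticity = (-1/1323) · (63 / (1/21)) = -1

Interpretation: for a small percentage change in X, the percentage change in Y is approximately -1.00 times as large.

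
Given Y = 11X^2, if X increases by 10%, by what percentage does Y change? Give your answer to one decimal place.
21.0%

For Y = 11X^2:
If X → X(1 + 0.1)
Then Y → Y · (1 + 0.1)^2
     = Y · 1.2100

Percentage change = ((1 + 0.1)^2 − 1) × 100% = 21.0%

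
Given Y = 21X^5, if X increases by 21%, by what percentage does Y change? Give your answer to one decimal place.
159.4%

For Y = 21X^5:
If X → X(1 + 0.21)
Then Y → Y · (1 + 0.21)^5
     ≈ Y · 2.5937

Percentage change = ((1 + 0.21)^5 − 1) × 100% ≈ 159.4%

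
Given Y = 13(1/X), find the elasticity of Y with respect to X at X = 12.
Elasticity = -1

Elasticity = (dY/dX) · (X/Y)

dY/dX = -13/X²
At X = 12: dY/dX = -13/144, Y = 13/12

Elasticity = (-13/144) · (12 / (13/12)) = -1

Interpretation: for a small percentage change in X, the percentage change in Y is approximately -1.00 times as large.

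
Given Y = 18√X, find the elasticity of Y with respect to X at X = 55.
Elasticity = 1/2

Elasticity = (dY/dX) · (X/Y)

dY/dX = 9/√X
At X = 55: dY/dX = 9·√55/55, Y = 18·√55

Elasticity = (9·√55/55) · (55 / (18·√55)) = 1/2

Interpretation: for a small percentage change in X, the percentage change in Y is approximately 0.50 times as large.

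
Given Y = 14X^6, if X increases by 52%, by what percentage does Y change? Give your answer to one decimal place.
1133.3%

For Y = 14X^6:
If X → X(1 + 0.52)
Then Y → Y · (1 + 0.52)^6
     ≈ Y · 12.3328

Percentage change = ((1 + 0.52)^6 − 1) × 100% ≈ 1133.3%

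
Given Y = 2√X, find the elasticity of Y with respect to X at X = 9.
Elasticity = 1/2

Elasticity = (dY/dX) · (X/Y)

dY/dX = 1/√X
At X = 9: dY/dX = 1/3, Y = 6

Elasticity = (1/3) · (9 / 6) = 1/2

Interpretation: for a small percentage change in X, the percentage change in Y is approximately 0.50 times as large.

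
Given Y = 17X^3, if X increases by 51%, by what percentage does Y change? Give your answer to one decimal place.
244.3%

For Y = 17X^3:
If X → X(1 + 0.51)
Then Y → Y · (1 + 0.51)^3
     ≈ Y · 3.4430

Percentage change = ((1 + 0.51)^3 − 1) × 100% ≈ 244.3%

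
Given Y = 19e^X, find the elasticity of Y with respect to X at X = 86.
Elasticity = 86

Elasticity = (dY/dX) · (X/Y)

dY/dX = 19·e^X
At X = 86: dY/dX = 19·e^86, Y = 19·e^86

Elasticity = (19·e^86) · (86 / (19·e^86)) = 86

Interpretation: for a small percentage change in X, the percentage change in Y is approximately 86.00 times as large.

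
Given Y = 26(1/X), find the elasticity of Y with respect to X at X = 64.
Elasticity = -1

Elasticity = (dY/dX) · (X/Y)

dY/dX = -26/X²
At X = 64: dY/dX = -13/2048, Y = 13/32

Elasticity = (-13/2048) · (64 / (13/32)) = -1

Interpretation: for a small percentage change in X, the percentage change in Y is approximately -1.00 times as large.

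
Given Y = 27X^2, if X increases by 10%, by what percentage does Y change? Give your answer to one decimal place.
21.0%

For Y = 27X^2:
If X → X(1 + 0.1)
Then Y → Y · (1 + 0.1)^2
     = Y · 1.2100

Percentage change = ((1 + 0.1)^2 − 1) × 100% = 21.0%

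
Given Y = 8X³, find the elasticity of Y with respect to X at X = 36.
Elasticity = 3

Elasticity = (dY/dX) · (X/Y)

dY/dX = 24·X²
At X = 36: dY/dX = 31104, Y = 373248

Elasticity = 31104 · (36 / 373248) = 3

Interpretation: for a small percentage change in X, the percentage change in Y is approximately 3.00 times as large.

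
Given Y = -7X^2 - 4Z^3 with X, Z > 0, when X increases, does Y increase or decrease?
Y decreases

Taking the partial derivative:
∂Y/∂X = -14X

∂Y/∂X = -14X < 0 (assuming positive values)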